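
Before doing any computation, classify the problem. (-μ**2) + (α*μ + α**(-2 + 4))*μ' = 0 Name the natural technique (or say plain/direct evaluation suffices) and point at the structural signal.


Verdict: the homogeneous substitution — solved for the derivative, the right side is unchanged under scaling α and μ together — it depends only on the ratio μ/α, so substitute a single ratio variable. Rewriting — with the variables' roles exchanged where the shape demands it — would expose a Bernoulli structure too; the homogeneous substitution simply reads the degrees directly.


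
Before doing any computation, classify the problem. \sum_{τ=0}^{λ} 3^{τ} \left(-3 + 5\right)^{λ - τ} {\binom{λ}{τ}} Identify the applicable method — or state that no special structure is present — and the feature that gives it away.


Technique: the binomial theorem — the summand is term τ of a binomial expansion in 3 and (-3 + 5); the whole sum is a single power.


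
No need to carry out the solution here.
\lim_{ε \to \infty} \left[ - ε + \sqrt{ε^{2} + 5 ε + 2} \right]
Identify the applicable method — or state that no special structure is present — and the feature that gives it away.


Verdict: conjugate multiplication — an infinity-minus-infinity difference with a surviving radical — multiply by the conjugate to cancel the divergence.


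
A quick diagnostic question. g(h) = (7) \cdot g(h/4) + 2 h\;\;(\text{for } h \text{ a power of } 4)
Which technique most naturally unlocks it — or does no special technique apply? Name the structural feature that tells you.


Method: the master substitution — the argument shrinks by the factor 4, so measure the index on a logarithmic scale and the recursion becomes a shift.


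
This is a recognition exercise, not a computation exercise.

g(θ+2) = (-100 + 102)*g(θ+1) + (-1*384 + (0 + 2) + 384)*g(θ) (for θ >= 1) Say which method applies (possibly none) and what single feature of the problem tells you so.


Technique: the characteristic-root method — constant coefficients and linearity mean the ansatz r^θ reduces it to solving the characteristic polynomial.


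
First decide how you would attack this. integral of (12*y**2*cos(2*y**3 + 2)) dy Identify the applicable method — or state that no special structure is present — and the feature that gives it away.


Best approach: u-substitution — viewed as a product, the integrand is a composition evaluated at 2*y**3 + 2 times (a constant multiple of) that inner expression's derivative, so u = 2*y**3 + 2 makes it elementary.


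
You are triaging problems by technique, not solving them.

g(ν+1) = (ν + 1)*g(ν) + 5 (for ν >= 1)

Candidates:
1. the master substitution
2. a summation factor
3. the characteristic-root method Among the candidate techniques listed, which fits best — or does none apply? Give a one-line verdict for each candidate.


Method: a summation factor — with the index-dependent coefficient ν + 1, dividing by the cumulative product turns the left side into a pure difference.
- the master substitution — the recursion steps by a constant offset, so exponential reindexing is pointless.
- a summation factor — a fit — the right tool for this form.
- the characteristic-root method — the coefficients vary with the index, breaking the constant-coefficient structure the method needs.


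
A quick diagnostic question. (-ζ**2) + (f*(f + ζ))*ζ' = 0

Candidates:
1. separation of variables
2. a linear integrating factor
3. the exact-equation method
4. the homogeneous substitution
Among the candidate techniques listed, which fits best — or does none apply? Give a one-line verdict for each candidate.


Best approach: the homogeneous substitution — the slope's numerator and denominator share total degree; set v = ζ/f and the equation drops to separable form. A Bernoulli-style rewrite — possibly after exchanging which variable is treated as dependent — would work as well; the homogeneous substitution is the more immediate reading here.
- separation of variables: the two dependences are entangled, not a clean product of one-variable pieces.
- a linear integrating factor: a nonlinear term in the unknown puts this outside the integrating-factor template.
- the exact-equation method — no potential function has this form as its differential, as written.
- the homogeneous substitution — yes, a natural case for it.


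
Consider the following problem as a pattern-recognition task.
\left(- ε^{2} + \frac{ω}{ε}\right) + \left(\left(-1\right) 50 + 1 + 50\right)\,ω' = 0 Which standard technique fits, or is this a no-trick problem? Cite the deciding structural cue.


Technique: a linear integrating factor — linear in the unknown with genuine forcing: multiply through by the exponential of the integrated coefficient and the left side closes into one derivative.


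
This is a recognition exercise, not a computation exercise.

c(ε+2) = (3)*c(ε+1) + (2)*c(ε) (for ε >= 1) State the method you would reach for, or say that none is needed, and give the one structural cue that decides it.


Technique: the characteristic-root method — the recurrence is linear and homogeneous with constant coefficients, so the ansatz r^ε turns it into a polynomial equation for r.


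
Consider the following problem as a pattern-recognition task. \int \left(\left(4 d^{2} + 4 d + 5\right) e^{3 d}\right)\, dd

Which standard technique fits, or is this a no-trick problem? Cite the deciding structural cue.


Best approach: integration by parts — 4 d^{2} + 4 d + 5 dies after finitely many derivatives while e^{3 d} cycles under integration — the tabular/parts setup.


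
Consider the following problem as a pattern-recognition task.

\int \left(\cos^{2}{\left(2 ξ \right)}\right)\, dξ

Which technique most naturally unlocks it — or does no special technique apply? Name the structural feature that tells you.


Technique: a trigonometric identity — an even power like \cos^{2}{\left(2 ξ \right)} flattens under the half-angle identity into first-degree cosines you can integrate directly.


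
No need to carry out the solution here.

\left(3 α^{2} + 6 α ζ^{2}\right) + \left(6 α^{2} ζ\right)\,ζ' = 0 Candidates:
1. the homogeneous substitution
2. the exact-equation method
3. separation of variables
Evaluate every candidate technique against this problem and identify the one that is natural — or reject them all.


Technique: the exact-equation method — 3 α^{2} + 6 α ζ^{2} and 6 α^{2} ζ pass the exactness check on the nose, so no integrating factor in α or ζ is needed at all.
- the homogeneous substitution — the ratio of the variables does not determine the slope.
- the exact-equation method — a fit — the right tool for this form.
- separation of variables — no division isolates the independent variable from the unknown.


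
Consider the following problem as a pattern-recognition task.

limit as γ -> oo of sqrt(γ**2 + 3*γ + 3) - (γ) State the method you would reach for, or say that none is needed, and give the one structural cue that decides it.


Best approach: conjugate multiplication — divergence minus divergence hides a finite answer — expose it by pairing sqrt(γ**2 + 3*γ + 3) - γ with its conjugate.


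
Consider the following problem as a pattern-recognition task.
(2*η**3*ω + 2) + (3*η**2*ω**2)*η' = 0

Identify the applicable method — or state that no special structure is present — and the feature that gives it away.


Verdict: the exact-equation method — the mixed-partials test passes for 2*η**3*ω + 2 and 3*η**2*ω**2, so a potential function exists as presented.


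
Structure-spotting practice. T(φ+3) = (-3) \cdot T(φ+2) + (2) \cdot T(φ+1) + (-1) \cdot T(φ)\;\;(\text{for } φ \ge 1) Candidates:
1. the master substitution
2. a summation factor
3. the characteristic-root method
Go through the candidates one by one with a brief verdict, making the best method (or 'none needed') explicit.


Method: the characteristic-root method — constant coefficients and linearity mean the ansatz r^φ reduces it to solving the characteristic polynomial.
- the master substitution: the recursion shifts the index rather than dividing it.
- a summation factor — a summation factor telescopes one-step recursions; this one carries higher-order memory.
- the characteristic-root method: applies; the problem has the shape this method handles.


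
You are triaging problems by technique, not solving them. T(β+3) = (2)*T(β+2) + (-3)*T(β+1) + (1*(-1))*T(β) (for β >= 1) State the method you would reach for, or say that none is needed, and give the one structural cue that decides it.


Diagnosis: the characteristic-root method — this is the constant-coefficient homogeneous case — the whole solution in β reduces to a polynomial's roots.


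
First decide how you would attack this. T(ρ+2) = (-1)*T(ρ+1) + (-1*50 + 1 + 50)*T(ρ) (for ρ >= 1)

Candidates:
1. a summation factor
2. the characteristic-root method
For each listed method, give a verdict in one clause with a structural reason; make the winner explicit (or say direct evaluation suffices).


Technique: the characteristic-root method — because shifting ρ leaves the equation's coefficients unchanged, exponential trials reduce it to algebra.
- a summation factor — the recurrence reaches back more than one step, outside the first-order family a summation factor normalizes.
- the characteristic-root method: applicable, and directly so.


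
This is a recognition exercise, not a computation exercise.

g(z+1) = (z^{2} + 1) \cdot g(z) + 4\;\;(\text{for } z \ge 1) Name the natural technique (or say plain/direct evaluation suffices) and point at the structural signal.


Method: a summation factor — first-order linear but the coefficient z^{2} + 1 moves with the index — divide by the cumulative product and telescope.


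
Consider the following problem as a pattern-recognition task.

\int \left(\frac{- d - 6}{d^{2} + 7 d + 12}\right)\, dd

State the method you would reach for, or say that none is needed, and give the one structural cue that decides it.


Diagnosis: partial fractions — the bottom, d^{2} + 7 d + 12, comes apart into simple factors, and a proper rational function over split factors decomposes.


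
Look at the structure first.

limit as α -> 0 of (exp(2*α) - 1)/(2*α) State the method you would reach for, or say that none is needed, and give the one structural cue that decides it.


Verdict: l'Hôpital's rule (0/0) — both numerator and denominator vanish at 0: the genuine 0/0 indeterminate that l'Hôpital exists for. Expanding numerator and denominator to first order gives the same value — the rule automates exactly that.


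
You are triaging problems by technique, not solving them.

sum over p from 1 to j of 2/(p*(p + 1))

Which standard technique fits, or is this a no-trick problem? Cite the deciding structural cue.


Technique: telescoping — poles of 2/(p*(p + 1)) differ by an integer, the telltale of a telescoping partial-fraction sum.


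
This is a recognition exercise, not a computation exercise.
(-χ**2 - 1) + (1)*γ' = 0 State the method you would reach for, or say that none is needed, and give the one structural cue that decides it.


Best approach: no special technique — the slope is a function of χ alone, so integrate both sides directly.


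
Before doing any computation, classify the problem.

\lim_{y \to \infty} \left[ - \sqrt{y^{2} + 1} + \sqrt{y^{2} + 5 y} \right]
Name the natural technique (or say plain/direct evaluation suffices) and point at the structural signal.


Method: conjugate multiplication — two divergent pieces with a minus sign between them and a radical in the mix: rationalize \sqrt{y^{2} + 5 y} - \sqrt{y^{2} + 1} before any limit law applies.


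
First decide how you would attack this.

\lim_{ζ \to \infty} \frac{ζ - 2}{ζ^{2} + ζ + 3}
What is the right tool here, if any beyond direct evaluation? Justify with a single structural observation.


Diagnosis: dominant-term comparison — at large ζ only the top-degree terms survive; compare the leading terms and the limit falls out. As a single quotient, the ∞/∞ shape would yield to repeated differentiation as well — the growth comparison gets there in one look.


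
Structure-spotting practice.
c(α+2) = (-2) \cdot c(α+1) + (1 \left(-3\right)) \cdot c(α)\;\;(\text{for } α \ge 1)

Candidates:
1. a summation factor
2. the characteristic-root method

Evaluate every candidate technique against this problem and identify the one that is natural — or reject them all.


Diagnosis: the characteristic-root method — this is the constant-coefficient homogeneous case — the whole solution in α reduces to a polynomial's roots.
- a summation factor: a summation factor telescopes one-step recursions; this one carries higher-order memory.
- the characteristic-root method: yes, a natural case for it.


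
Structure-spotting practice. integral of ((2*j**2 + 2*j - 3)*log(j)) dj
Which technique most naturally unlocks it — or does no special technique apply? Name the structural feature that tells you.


Technique: integration by parts — a polynomial next to log(j): integrate the polynomial, differentiate the log, and the integral simplifies in one pass.


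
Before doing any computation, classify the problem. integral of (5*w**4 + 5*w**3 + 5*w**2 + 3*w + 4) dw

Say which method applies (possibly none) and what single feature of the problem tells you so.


Verdict: no special technique — every term is a constant multiple of a power of w; term-wise power-rule integration needs no preliminary transformation.


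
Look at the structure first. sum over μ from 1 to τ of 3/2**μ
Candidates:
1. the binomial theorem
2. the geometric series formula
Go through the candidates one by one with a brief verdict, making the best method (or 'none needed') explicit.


Verdict: the geometric series formula — consecutive terms stand in a fixed index-free ratio — the geometric sum formula closes it.
- the binomial theorem: there is no pair of bases whose matched powers would reassemble into a single binomial power.
- the geometric series formula: yes, a natural case for it.


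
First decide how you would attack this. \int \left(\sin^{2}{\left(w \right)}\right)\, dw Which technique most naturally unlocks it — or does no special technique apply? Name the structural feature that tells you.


Technique: a trigonometric identity — apply power reduction to \sin^{2}{\left(w \right)}; each application halves the trigonometric degree.


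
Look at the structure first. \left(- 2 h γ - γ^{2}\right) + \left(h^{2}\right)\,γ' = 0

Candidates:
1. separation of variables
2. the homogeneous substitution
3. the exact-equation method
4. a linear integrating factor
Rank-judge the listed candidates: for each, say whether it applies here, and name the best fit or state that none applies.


Method: the homogeneous substitution — the slope's numerator and denominator have matching total degree, so it depends only on γ/h and the ratio substitution collapses it. A Bernoulli rewrite works here as the equation stands — the homogeneous substitution is the more immediate reading.
- separation of variables — the two dependences are entangled, not a clean product of one-variable pieces.
- the homogeneous substitution — applies; the problem has the shape this method handles.
- the exact-equation method: exactness fails on the nose — the mixed partials do not match.
- a linear integrating factor — a nonlinear term in the unknown puts this outside the integrating-factor template.


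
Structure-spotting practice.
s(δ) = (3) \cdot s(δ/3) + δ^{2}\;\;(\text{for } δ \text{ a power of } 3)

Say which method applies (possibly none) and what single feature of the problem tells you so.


Method: the master substitution — the argument shrinks by the factor 3, so measure the index on a logarithmic scale and the recursion becomes a shift.


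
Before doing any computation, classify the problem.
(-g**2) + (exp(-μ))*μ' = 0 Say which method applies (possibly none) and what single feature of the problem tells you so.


Diagnosis: separation of variables — solved for the derivative, the right side splits multiplicatively into a function of each variable alone — divide and integrate each side. The equation is exact as it stands too — a potential function exists — though separation reads the split structure directly.


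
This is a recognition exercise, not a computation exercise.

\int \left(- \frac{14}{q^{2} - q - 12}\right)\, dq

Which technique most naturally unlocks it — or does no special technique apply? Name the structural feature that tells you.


Verdict: partial fractions — once q^{2} - q - 12 is factored, each root contributes a simple-fraction term; integrate them one at a time.


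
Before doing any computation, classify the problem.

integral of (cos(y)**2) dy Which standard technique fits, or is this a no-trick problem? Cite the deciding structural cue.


Method: a trigonometric identity — cos(y)**2 is an even power — the power-reduction identity rewrites it into first-degree cosines.


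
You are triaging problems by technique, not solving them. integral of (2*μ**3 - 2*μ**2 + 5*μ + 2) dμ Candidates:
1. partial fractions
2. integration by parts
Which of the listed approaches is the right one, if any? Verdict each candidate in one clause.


Diagnosis: no special technique — a term-by-term power-rule job in μ; no substitution or rearrangement earns its keep here.
- partial fractions: there is no rational-function structure to decompose.
- integration by parts: splitting off a factor buys nothing — the integrand integrates directly without parts.


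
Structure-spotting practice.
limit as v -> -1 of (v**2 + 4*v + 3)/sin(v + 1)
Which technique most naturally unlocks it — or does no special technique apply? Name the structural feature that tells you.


Verdict: l'Hôpital's rule (0/0) — plug in -1: top and bottom both hit zero, so differentiate each and retry. One could equally expand both pieces locally and compare leading terms; the rule does that in one stroke.


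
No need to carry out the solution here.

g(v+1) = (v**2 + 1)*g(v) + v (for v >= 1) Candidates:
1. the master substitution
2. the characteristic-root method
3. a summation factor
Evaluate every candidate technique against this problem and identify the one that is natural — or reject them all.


Verdict: a summation factor — first-order, linear, moving coefficient v**2 + 1: the discrete analogue of an integrating factor handles it.
- the master substitution — the recursion steps by a constant offset, so exponential reindexing is pointless.
- the characteristic-root method: the coefficients change with the index, which the root method cannot absorb.
- a summation factor — applicable, and directly so.


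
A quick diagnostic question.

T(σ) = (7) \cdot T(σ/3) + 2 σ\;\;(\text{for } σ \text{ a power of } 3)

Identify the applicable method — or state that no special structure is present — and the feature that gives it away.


Technique: the master substitution — the argument contracts 3-fold per step: reindex σ exponentially and solve the linear recurrence in the new index.


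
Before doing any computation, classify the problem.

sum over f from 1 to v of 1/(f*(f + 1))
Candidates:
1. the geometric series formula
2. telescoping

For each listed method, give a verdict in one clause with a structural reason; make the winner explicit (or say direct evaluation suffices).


Technique: telescoping — one partial-fraction pass turns 1/(f*(f + 1)) into a shifted difference, and shifted differences telescope.
- the geometric series formula: the term-to-term ratio drifts with the index — the one thing the geometric formula cannot absorb.
- telescoping: applicable, and directly so.


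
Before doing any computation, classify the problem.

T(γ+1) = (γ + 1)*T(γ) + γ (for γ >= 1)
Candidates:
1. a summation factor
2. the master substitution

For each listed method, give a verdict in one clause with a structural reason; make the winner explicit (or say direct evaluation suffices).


Diagnosis: a summation factor — rescale the sequence by the product of the weights γ + 1 so far — the recurrence collapses to a plain running sum.
- a summation factor — yes, a natural case for it.
- the master substitution — with no divided-index recursive call, reindexing by powers of a base buys nothing.


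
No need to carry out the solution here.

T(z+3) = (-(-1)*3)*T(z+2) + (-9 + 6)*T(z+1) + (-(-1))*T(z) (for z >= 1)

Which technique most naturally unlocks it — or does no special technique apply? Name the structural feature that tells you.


Technique: the characteristic-root method — shift-invariance with fixed coefficients calls for exponential trials; the characteristic polynomial finds every r^z.


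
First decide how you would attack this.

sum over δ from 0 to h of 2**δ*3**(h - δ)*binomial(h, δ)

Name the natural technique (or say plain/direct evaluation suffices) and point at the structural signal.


Technique: the binomial theorem — the summand is term δ of a binomial expansion in 2 and 3; the whole sum is a single power.


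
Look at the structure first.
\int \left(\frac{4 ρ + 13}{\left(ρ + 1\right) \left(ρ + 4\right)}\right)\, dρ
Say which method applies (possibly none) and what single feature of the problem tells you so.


Diagnosis: partial fractions — the bottom factors while the top stays lower-degree — split into simple fractions and integrate piece by piece.


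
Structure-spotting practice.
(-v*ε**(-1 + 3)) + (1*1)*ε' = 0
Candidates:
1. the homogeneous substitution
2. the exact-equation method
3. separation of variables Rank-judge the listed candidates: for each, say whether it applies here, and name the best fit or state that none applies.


Technique: separation of variables — solved for the derivative, the right side factors as v times ε**(-1 + 3) — all v-dependence separates from all ε-dependence.
- the homogeneous substitution: rescaling both variables together changes the slope, so no ratio substitution collapses it.
- the exact-equation method: exactness fails on the nose — the mixed partials do not match.
- separation of variables: applies; the problem has the shape this method handles.


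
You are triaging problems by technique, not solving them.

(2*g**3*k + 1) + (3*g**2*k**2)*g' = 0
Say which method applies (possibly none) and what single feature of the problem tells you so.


Method: the exact-equation method — the mixed-partials test passes for 2*g**3*k + 1 and 3*g**2*k**2, so a potential function exists as presented.


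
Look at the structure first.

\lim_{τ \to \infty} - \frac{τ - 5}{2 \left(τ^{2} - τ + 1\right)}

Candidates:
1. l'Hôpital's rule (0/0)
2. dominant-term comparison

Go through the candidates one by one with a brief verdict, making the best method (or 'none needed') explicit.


Diagnosis: dominant-term comparison — at large τ only the top-degree terms survive; compare the leading terms and the limit falls out.
- l'Hôpital's rule (0/0): as a single quotient the expression runs to ∞/∞ at the limit point — an at-infinity form of the rule would apply, though the leading-growth comparison is the direct reading.
- dominant-term comparison: yes — fits the structure here.


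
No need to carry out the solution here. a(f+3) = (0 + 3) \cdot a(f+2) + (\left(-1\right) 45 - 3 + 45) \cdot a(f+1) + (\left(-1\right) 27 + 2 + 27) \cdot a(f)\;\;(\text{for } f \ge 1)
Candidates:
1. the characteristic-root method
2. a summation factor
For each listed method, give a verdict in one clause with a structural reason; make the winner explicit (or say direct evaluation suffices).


Technique: the characteristic-root method — every coefficient is a fixed number and the forcing is zero — substitute r^f and read off the root equation.
- the characteristic-root method — a fit — the right tool for this form.
- a summation factor — the recurrence reaches back more than one step, outside the first-order family a summation factor normalizes.


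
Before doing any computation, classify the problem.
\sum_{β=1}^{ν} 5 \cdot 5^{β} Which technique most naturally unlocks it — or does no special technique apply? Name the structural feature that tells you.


Method: the geometric series formula — the ratio of consecutive terms is the constant 5, independent of the index — a geometric sum.


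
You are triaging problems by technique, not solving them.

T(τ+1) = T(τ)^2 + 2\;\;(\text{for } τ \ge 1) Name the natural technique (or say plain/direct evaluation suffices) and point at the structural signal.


Diagnosis: no special technique — this one you iterate or analyze qualitatively: the nonlinearity defeats linear solution methods.


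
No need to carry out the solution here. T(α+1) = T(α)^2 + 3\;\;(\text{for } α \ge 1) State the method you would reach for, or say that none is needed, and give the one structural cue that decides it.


Best approach: no special technique — the recurrence is nonlinear in the sequence values; study it directly, no linear machinery applies.


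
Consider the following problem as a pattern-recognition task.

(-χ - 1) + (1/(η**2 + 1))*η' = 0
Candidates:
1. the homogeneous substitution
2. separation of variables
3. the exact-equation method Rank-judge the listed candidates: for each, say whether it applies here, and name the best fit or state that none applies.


Verdict: separation of variables — solved for the derivative, the right side splits multiplicatively into a function of each variable alone — divide and integrate each side.
- the homogeneous substitution — the ratio of the variables does not determine the slope.
- separation of variables: yes, a natural case for it.
- the exact-equation method: the cross-partial test holds only vacuously — each coefficient lives in its own variable, so the exactness machinery reads no structure the split form does not already show.


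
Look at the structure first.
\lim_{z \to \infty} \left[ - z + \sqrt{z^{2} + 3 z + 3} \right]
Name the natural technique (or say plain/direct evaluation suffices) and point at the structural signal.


Technique: conjugate multiplication — infinity minus infinity with a radical in play — multiply by the conjugate so the divergences of \sqrt{z^{2} + 3 z + 3} and z annihilate.


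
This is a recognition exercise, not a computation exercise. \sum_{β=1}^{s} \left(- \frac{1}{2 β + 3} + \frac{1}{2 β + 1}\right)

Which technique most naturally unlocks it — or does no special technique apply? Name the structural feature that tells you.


Method: telescoping — a difference of consecutive values of one function (\frac{1}{2 β + 1} at one index and the next) — telescoping by construction.


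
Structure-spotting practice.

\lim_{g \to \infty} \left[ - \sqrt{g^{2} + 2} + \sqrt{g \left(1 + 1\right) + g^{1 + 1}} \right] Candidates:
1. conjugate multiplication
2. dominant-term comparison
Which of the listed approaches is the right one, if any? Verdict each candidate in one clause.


Best approach: conjugate multiplication — the ∞ − ∞ radical form is the exact trigger for the conjugate maneuver.
- conjugate multiplication: a fit — the right tool for this form.
- dominant-term comparison: no ranking of term growth rates resolves the limit here.


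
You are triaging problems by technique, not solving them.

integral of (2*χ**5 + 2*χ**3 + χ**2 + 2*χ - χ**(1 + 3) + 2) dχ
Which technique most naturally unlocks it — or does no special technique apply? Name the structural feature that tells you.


Method: no special technique — the integrand is a sum of constant multiples of powers of χ — integrate term by term.


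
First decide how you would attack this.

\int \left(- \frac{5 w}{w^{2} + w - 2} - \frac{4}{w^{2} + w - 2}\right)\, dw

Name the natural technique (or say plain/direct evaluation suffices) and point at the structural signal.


Technique: partial fractions — the factorization of w^{2} + w - 2 is the whole battle; after it, each term is a table integral.


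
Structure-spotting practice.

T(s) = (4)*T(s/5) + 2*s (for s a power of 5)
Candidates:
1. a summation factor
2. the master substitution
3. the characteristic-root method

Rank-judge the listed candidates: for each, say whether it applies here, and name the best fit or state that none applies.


Best approach: the master substitution — the argument s/5 divides the index by 5; the standard s = 5^m substitution converts it to a constant-shift recurrence.
- a summation factor — the recursion divides its index rather than shifting it — there is no previous-term chain for a summation factor to telescope.
- the master substitution: applicable, and directly so.
- the characteristic-root method — a divided-index call is not the fixed-shift linear shape that characteristic roots solve.


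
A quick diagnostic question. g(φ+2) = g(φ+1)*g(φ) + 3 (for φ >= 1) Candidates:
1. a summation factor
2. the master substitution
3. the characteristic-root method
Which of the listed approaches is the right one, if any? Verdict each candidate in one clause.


Method: no special technique — no ansatz, no master substitution, no summation factor survives the nonlinearity here.
- a summation factor: the recursion is nonlinear — outside the first-order linear family a summation factor addresses.
- the master substitution: there is no divide-the-index recursive argument.
- the characteristic-root method — the recursion is nonlinear in the sequence values, so no linear-modes ansatz applies.


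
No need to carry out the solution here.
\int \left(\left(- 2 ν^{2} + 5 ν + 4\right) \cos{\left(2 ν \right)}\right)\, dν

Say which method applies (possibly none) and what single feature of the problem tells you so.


Verdict: integration by parts — a polynomial factor - 2 ν^{2} + 5 ν + 4 multiplies \cos{\left(2 ν \right)}; differentiating - 2 ν^{2} + 5 ν + 4 lowers its degree while \cos{\left(2 ν \right)} integrates cleanly, so parts wins.


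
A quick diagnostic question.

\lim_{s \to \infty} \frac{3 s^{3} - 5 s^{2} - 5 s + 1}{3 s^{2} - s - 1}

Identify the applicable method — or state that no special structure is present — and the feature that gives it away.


Best approach: dominant-term comparison — divide by the highest power of s present: lower-order terms vanish and the dominant ratio remains. Viewed as a single quotient this is an ∞/∞ form — an at-infinity application of l'Hôpital's rule would also resolve it; comparing leading growth reads the answer without differentiating.


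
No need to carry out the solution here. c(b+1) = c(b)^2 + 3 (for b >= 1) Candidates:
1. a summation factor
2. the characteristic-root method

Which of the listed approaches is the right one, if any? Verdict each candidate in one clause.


Best approach: no special technique — once the recursion is nonlinear, characteristic roots, master substitutions, and summation factors are all off the table.
- a summation factor: no summation factor applies — the rule is not linear in the sequence values.
- the characteristic-root method: nonlinearity rules out exponential-mode superposition from the start.


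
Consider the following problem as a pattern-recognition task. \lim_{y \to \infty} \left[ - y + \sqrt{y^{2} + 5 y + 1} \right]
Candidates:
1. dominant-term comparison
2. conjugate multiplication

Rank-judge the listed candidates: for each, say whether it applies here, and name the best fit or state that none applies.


Verdict: conjugate multiplication — divergence minus divergence hides a finite answer — expose it by pairing \sqrt{y^{2} + 5 y + 1} - y with its conjugate.
- dominant-term comparison — this is not a rational comparison of growth rates at infinity.
- conjugate multiplication: a fit — the right tool for this form.


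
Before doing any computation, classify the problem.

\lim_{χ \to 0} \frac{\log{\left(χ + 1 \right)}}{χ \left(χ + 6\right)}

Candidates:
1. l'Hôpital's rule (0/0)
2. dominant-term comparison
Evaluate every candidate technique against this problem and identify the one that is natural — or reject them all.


Technique: l'Hôpital's rule (0/0) — substituting 0 gives 0 over 0; differentiate top and bottom once and re-evaluate. A first-order expansion at the point is an equally standard path; the rule packages it.
- l'Hôpital's rule (0/0) — yes, a natural case for it.
- dominant-term comparison: this limit is not decided by comparing polynomial growth at infinity.


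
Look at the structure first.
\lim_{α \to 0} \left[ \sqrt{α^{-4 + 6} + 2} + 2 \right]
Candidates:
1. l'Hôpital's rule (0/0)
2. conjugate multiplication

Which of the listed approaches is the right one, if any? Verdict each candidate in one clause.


Verdict: no special technique — nothing blocks direct substitution at 0: plug in and finish.
- l'Hôpital's rule (0/0): substituting the point gives a finite value outright — there is no indeterminate clash to repair.
- conjugate multiplication — the conjugate move applies to radical differences, which this is not.


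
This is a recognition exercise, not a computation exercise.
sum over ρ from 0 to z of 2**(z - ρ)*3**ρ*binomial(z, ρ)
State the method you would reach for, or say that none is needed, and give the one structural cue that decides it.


Technique: the binomial theorem — binomial coefficients against complementary powers of 3 and 2: recognize the binomial expansion and resum.


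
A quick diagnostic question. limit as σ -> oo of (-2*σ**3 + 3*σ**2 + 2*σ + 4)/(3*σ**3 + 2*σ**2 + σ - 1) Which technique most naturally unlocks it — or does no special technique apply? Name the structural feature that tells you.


Best approach: dominant-term comparison — at large σ only the top-degree terms survive; compare the leading terms and the limit falls out. As a single quotient, the ∞/∞ shape would yield to repeated differentiation as well — the growth comparison gets there in one look.


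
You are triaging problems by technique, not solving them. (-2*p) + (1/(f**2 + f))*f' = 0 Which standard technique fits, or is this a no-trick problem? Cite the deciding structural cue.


Best approach: separation of variables — solved for the derivative, the right side splits multiplicatively into a function of each variable alone — divide and integrate each side. Rearranged, this also fits the Bernoulli template directly; separation reads the product structure as given.


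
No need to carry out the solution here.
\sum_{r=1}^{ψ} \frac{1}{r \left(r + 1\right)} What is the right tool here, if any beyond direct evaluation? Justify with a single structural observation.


Best approach: telescoping — the denominator's roots in \frac{1}{r \left(r + 1\right)} sit an integer apart: decomposition produces a self-cancelling chain.


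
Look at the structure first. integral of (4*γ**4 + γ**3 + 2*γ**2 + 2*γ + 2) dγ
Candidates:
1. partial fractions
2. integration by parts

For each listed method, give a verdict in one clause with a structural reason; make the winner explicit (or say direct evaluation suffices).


Diagnosis: no special technique — a term-by-term power-rule job in γ; no substitution or rearrangement earns its keep here.
- partial fractions: the expression is not a ratio of polynomials that decomposes further.
- integration by parts — splitting off a factor buys nothing — the integrand integrates directly without parts.


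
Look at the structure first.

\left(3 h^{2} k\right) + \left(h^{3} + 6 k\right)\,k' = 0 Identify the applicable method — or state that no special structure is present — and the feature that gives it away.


Verdict: the exact-equation method — 3 h^{2} k and h^{3} + 6 k pass the exactness check on the nose, so no integrating factor in h or k is needed at all.


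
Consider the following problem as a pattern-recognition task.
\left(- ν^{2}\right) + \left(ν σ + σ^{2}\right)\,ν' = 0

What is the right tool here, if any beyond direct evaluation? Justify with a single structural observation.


Diagnosis: the homogeneous substitution — solved for the derivative, the right side is unchanged under scaling σ and ν together — it depends only on the ratio ν/σ, so substitute a single ratio variable. This can also be massaged into Bernoulli form (the roles of the variables may need exchanging); the homogeneous substitution avoids that setup.


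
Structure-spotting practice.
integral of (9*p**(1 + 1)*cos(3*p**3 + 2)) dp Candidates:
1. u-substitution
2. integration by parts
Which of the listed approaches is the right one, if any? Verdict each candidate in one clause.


Verdict: u-substitution — structure check: outer function, inner expression 3*p**3 + 2, inner derivative as a factor — the classic u = 3*p**3 + 2 pattern.
- u-substitution — yes — fits the structure here.
- integration by parts: the non-polynomial partner is not one of the parts kernels — exp, sine, or cosine with a degree-1 argument, or a logarithm.


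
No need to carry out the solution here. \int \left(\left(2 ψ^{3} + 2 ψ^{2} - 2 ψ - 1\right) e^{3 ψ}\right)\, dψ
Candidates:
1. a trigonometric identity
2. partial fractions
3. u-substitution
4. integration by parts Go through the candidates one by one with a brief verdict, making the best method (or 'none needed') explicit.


Verdict: integration by parts — differentiate 2 ψ^{3} + 2 ψ^{2} - 2 ψ - 1, integrate e^{3 ψ}: each pass lowers the polynomial degree, so parts terminates.
- a trigonometric identity — with no trigonometric functions present, identity rewriting has no target.
- partial fractions: there is no rational-function structure to decompose.
- u-substitution — no subexpression of the integrand pairs with its own derivative as a factor — individual terms may offer their own substitutions, but any change of variable covering the whole integral would have to be constructed from outside the expression.
- integration by parts — applicable, and directly so.


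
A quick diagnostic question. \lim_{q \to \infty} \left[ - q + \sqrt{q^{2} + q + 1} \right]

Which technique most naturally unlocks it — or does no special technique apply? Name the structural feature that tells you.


Technique: conjugate multiplication — infinity minus infinity with a radical in play — multiply by the conjugate so the divergences of \sqrt{q^{2} + q + 1} and q annihilate.


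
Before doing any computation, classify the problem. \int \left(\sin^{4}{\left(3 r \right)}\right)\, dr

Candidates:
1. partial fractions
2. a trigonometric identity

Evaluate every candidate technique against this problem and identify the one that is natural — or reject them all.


Diagnosis: a trigonometric identity — an even power like \sin^{4}{\left(3 r \right)} flattens under the half-angle identity into first-degree cosines you can integrate directly.
- partial fractions: there is no rational-function structure to decompose.
- a trigonometric identity: yes — fits the structure here.


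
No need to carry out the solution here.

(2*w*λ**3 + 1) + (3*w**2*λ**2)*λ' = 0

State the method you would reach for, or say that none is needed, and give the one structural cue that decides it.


Method: the exact-equation method — check exactness first: here it holds (2*w*λ**3 + 1, 3*w**2*λ**2 have matching cross partials), so no integrating factor is needed.


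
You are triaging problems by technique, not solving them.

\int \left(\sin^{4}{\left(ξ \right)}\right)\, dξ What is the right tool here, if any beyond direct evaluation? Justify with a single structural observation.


Technique: a trigonometric identity — reduce \sin^{4}{\left(ξ \right)} with the power-reduction formula and the integral becomes first-degree trigonometry.
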